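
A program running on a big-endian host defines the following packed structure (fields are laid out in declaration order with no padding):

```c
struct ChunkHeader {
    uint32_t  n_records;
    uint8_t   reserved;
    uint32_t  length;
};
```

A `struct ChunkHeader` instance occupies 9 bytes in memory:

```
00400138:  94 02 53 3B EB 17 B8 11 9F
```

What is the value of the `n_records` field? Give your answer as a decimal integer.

`n_records` is the first field, at byte offset 0, occupying 4 bytes.
Bytes at offsets 0..3: 94 02 53 3B.
Big-endian stores the most-significant byte at the lowest address.
The bytes are already most-significant first: 0x9402533B.
0x9402533B = 2483180347.

2483180347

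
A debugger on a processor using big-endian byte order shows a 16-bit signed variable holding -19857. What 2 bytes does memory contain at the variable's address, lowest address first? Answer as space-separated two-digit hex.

B2 6F

Two's complement of -19857 in 16 bits: 19857 = 0x4D91; invert → 0xB26E; add 1 → 0xB26F.
Split into bytes (most-significant first): B2 6F.
Big-endian: lowest address holds the most-significant byte.
So the memory order matches the most-significant-first order: B2 6F.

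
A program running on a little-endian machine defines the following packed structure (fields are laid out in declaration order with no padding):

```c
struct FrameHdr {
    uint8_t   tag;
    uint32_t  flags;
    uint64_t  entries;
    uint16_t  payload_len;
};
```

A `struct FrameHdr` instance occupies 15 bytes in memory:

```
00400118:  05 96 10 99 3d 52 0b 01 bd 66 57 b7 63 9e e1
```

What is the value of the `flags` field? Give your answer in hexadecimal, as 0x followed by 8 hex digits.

0x3D991096

`flags` follows `tag` (1 byte), so it starts at byte offset 1 and occupies 4 bytes.
Bytes at offsets 1..4: 96 10 99 3D.
In little-endian order the low byte comes first in memory.
Reassemble most-significant byte first: 3D 99 10 96 → 0x3D991096.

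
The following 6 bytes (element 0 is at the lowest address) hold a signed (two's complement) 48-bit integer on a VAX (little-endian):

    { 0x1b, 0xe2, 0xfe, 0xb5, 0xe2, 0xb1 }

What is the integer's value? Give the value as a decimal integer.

-85887702605285

Little-endian: lowest address holds the least-significant byte.
Reassemble most-significant byte first: B1 E2 B5 FE E2 1B → 0xB1E2B5FEE21B.
Top bit is set, so as a signed 48-bit value this is 0xB1E2B5FEE21B − 2^48 = -85887702605285.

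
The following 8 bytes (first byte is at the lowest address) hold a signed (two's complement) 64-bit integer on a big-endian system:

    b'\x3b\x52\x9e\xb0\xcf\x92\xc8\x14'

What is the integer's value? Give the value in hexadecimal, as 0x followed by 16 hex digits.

Big-endian stores the most-significant byte at the lowest address.
The bytes are already most-significant first: 0x3B529EB0CF92C814.

0x3B529EB0CF92C814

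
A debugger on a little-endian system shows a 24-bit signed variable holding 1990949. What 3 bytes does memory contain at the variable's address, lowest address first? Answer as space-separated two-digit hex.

25 61 1E

1990949 in hexadecimal, padded to 24 bits, is 0x1E6125.
Split into bytes (most-significant first): 1E 61 25.
Little-endian: lowest address holds the least-significant byte.
So at ascending addresses the bytes are 25 61 1E.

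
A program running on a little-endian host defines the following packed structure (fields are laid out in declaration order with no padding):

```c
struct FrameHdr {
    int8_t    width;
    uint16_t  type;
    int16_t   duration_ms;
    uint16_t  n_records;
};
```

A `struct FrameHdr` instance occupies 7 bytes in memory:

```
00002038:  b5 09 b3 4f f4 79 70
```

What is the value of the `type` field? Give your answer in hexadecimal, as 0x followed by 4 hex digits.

0xB309

`type` follows `width` (1 byte), so it starts at byte offset 1 and occupies 2 bytes.
Bytes at offsets 1..2: 09 B3.
Little-endian stores the least-significant byte at the lowest address.
Reassemble most-significant byte first: B3 09 → 0xB309.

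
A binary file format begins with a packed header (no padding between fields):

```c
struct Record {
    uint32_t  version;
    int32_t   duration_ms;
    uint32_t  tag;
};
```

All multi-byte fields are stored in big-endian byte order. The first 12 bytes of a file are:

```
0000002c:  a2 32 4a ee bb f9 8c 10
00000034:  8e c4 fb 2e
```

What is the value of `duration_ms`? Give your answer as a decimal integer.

`duration_ms` follows `version` (4 bytes), so it starts at byte offset 4 and occupies 4 bytes.
Bytes at offsets 4..7: BB F9 8C 10.
Big-endian stores the most-significant byte at the lowest address.
The bytes are already most-significant first: 0xBBF98C10.
Top bit is set, so as a signed 32-bit value this is 0xBBF98C10 − 2^32 = -1141273584.

-1141273584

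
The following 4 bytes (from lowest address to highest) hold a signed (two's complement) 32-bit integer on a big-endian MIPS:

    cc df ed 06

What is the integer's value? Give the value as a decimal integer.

Big-endian: lowest address holds the most-significant byte.
The bytes are already most-significant first: 0xCCDFED06.
Top bit is set, so as a signed 32-bit value this is 0xCCDFED06 − 2^32 = -857740026.

-857740026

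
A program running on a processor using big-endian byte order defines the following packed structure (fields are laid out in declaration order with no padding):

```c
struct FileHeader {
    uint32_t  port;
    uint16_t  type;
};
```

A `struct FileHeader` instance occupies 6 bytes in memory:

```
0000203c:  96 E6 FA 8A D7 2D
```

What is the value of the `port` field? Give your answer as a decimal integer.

`port` is the first field, at byte offset 0, occupying 4 bytes.
Bytes at offsets 0..3: 96 E6 FA 8A.
In big-endian order the high byte comes first in memory.
The bytes are already most-significant first: 0x96E6FA8A.
0x96E6FA8A = 2531719818.

2531719818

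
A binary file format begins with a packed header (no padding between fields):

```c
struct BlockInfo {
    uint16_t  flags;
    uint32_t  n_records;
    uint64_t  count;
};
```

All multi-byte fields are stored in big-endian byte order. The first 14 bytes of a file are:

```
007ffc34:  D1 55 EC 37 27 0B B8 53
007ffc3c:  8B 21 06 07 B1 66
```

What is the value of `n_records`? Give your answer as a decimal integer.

3963037451

`n_records` follows `flags` (2 bytes), so it starts at byte offset 2 and occupies 4 bytes.
Bytes at offsets 2..5: EC 37 27 0B.
Big-endian stores the most-significant byte at the lowest address.
The bytes are already most-significant first: 0xEC37270B.
0xEC37270B = 3963037451.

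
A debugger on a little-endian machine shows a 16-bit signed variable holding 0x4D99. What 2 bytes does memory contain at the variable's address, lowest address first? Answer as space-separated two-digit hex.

99 4D

Split into bytes (most-significant first): 4D 99.
In little-endian order the low byte comes first in memory.
So at ascending addresses the bytes are 99 4D.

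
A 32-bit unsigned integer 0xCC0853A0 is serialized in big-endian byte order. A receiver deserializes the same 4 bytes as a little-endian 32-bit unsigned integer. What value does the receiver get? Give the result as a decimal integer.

2689796300

Stored big-endian, the bytes at ascending addresses are CC 08 53 A0.
Read back as little-endian, the first byte is least significant, giving 0xA05308CC.
0xA05308CC = 2689796300.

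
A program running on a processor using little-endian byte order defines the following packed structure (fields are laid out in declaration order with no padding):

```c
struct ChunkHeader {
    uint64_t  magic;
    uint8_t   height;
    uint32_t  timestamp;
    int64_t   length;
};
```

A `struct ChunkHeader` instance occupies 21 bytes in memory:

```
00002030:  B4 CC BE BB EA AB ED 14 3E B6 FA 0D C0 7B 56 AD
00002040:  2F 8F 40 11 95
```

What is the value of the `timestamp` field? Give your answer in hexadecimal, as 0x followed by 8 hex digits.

`timestamp` follows `magic` (8 B), `height` (1 B), so it starts at offset 8 + 1 = 9 and occupies 4 bytes.
Bytes at offsets 9..12: B6 FA 0D C0.
Little-endian stores the least-significant byte at the lowest address.
Reassemble most-significant byte first: C0 0D FA B6 → 0xC00DFAB6.

0xC00DFAB6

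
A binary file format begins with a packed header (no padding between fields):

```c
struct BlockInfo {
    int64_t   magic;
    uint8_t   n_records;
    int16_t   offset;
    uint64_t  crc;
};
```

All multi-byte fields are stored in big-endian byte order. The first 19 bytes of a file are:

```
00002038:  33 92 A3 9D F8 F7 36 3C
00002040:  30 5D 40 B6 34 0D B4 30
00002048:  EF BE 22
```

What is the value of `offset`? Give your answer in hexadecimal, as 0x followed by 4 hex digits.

0x5D40

`offset` follows `magic` (8 B), `n_records` (1 B), so it starts at offset 8 + 1 = 9 and occupies 2 bytes.
Bytes at offsets 9..10: 5D 40.
In big-endian order the high byte comes first in memory.
The bytes are already most-significant first: 0x5D40.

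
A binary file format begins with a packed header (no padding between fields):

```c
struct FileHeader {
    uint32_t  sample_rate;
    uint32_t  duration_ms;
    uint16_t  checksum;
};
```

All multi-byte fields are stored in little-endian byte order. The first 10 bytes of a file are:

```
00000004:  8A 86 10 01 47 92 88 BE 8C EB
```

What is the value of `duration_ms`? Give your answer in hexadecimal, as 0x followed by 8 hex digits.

`duration_ms` follows `sample_rate` (4 bytes), so it starts at byte offset 4 and occupies 4 bytes.
Bytes at offsets 4..7: 47 92 88 BE.
In little-endian order the low byte comes first in memory.
Reassemble most-significant byte first: BE 88 92 47 → 0xBE889247.

0xBE889247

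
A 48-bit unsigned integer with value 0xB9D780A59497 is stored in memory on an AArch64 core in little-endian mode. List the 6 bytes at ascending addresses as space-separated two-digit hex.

97 94 A5 80 D7 B9

Split into bytes (most-significant first): B9 D7 80 A5 94 97.
In little-endian order the low byte comes first in memory.
So at ascending addresses the bytes are 97 94 A5 80 D7 B9.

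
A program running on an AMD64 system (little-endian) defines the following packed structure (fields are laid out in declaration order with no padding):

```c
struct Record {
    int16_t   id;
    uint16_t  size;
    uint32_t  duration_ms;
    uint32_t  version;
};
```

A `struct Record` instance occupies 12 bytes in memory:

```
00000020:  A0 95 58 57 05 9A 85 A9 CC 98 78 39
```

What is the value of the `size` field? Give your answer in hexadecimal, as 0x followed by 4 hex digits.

0x5758

`size` follows `id` (2 bytes), so it starts at byte offset 2 and occupies 2 bytes.
Bytes at offsets 2..3: 58 57.
Little-endian stores the least-significant byte at the lowest address.
Reassemble most-significant byte first: 57 58 → 0x5758.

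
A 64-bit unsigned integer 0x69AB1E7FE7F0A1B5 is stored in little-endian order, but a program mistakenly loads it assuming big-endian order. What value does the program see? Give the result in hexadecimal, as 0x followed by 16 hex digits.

0xB5A1F0E77F1EAB69

Stored little-endian, the bytes at ascending addresses are B5 A1 F0 E7 7F 1E AB 69.
Read back as big-endian, the last byte is least significant, giving 0xB5A1F0E77F1EAB69.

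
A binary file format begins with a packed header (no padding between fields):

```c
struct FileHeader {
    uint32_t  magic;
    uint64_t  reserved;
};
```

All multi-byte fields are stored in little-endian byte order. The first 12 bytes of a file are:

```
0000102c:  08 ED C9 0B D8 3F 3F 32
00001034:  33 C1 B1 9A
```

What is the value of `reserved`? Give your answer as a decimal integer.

11146902978349187032

`reserved` follows `magic` (4 bytes), so it starts at byte offset 4 and occupies 8 bytes.
Bytes at offsets 4..11: D8 3F 3F 32 33 C1 B1 9A.
In little-endian order the low byte comes first in memory.
Reassemble most-significant byte first: 9A B1 C1 33 32 3F 3F D8 → 0x9AB1C133323F3FD8.
0x9AB1C133323F3FD8 = 11146902978349187032.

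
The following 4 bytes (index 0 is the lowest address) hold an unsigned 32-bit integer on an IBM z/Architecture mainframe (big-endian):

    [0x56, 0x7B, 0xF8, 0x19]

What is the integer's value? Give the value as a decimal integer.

In big-endian order the high byte comes first in memory.
The bytes are already most-significant first: 0x567BF819.
0x567BF819 = 1450965017.

1450965017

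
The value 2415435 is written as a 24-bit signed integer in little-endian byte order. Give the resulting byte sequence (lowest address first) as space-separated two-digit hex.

4B DB 24

2415435 in hexadecimal, padded to 24 bits, is 0x24DB4B.
Split into bytes (most-significant first): 24 DB 4B.
Little-endian: lowest address holds the least-significant byte.
So at ascending addresses the bytes are 4B DB 24.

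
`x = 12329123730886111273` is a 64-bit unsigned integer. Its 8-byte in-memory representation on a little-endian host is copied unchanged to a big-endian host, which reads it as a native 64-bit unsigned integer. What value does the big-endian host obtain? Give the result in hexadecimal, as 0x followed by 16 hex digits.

12329123730886111273 in 64-bit hexadecimal is 0xAB19D8B5F34E3029.
Stored little-endian, the bytes at ascending addresses are 29 30 4E F3 B5 D8 19 AB.
Read back as big-endian, the last byte is least significant, giving 0x29304EF3B5D819AB.

0x29304EF3B5D819AB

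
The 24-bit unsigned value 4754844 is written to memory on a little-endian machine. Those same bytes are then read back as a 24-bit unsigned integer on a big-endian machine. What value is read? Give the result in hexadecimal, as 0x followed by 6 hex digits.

4754844 in 24-bit hexadecimal is 0x488D9C.
Stored little-endian, the bytes at ascending addresses are 9C 8D 48.
Read back as big-endian, the last byte is least significant, giving 0x9C8D48.

0x9C8D48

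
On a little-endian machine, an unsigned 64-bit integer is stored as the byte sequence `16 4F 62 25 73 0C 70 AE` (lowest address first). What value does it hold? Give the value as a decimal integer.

Little-endian stores the least-significant byte at the lowest address.
Reassemble most-significant byte first: AE 70 0C 73 25 62 4F 16 → 0xAE700C7325624F16.
0xAE700C7325624F16 = 12569560248679026454.

12569560248679026454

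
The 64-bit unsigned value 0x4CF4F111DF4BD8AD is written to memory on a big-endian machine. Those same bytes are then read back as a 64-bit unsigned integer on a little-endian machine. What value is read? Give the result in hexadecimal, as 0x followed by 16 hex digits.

Stored big-endian, the bytes at ascending addresses are 4C F4 F1 11 DF 4B D8 AD.
Read back as little-endian, the first byte is least significant, giving 0xADD84BDF11F1F44C.

0xADD84BDF11F1F44C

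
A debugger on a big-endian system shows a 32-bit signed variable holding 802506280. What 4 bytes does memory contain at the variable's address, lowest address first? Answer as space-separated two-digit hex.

802506280 in hexadecimal, padded to 32 bits, is 0x2FD54628.
Split into bytes (most-significant first): 2F D5 46 28.
In big-endian order the high byte comes first in memory.
So the memory order matches the most-significant-first order: 2F D5 46 28.

2F D5 46 28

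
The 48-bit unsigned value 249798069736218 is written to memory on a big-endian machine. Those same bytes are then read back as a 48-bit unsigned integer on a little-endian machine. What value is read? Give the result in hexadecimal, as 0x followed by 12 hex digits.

0x1A5336A530E3

249798069736218 in 48-bit hexadecimal is 0xE330A536531A.
Stored big-endian, the bytes at ascending addresses are E3 30 A5 36 53 1A.
Read back as little-endian, the first byte is least significant, giving 0x1A5336A530E3.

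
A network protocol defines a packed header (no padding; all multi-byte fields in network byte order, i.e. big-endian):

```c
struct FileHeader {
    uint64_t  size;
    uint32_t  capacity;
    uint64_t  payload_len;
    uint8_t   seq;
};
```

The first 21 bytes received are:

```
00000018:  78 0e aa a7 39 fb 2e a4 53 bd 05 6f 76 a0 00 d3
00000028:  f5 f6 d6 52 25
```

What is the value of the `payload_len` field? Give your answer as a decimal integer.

`payload_len` follows `size` (8 B), `capacity` (4 B), so it starts at offset 8 + 4 = 12 and occupies 8 bytes.
Bytes at offsets 12..19: 76 A0 00 D3 F5 F6 D6 52.
Big-endian stores the most-significant byte at the lowest address.
The bytes are already most-significant first: 0x76A000D3F5F6D652.
0x76A000D3F5F6D652 = 8547833003113895506.

8547833003113895506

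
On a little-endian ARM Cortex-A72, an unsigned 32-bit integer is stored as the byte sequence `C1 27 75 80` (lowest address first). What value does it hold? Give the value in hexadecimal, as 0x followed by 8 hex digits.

Little-endian: lowest address holds the least-significant byte.
Reassemble most-significant byte first: 80 75 27 C1 → 0x807527C1.

0x807527C1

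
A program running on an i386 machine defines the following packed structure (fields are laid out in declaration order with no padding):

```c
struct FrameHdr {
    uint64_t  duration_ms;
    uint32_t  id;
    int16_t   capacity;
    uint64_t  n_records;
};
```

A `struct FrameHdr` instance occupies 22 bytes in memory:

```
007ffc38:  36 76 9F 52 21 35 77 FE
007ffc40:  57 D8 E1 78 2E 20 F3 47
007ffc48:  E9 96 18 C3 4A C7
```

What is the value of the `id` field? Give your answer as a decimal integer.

`id` follows `duration_ms` (8 bytes), so it starts at byte offset 8 and occupies 4 bytes.
Bytes at offsets 8..11: 57 D8 E1 78.
In little-endian order the low byte comes first in memory.
Reassemble most-significant byte first: 78 E1 D8 57 → 0x78E1D857.
0x78E1D857 = 2028066903.

2028066903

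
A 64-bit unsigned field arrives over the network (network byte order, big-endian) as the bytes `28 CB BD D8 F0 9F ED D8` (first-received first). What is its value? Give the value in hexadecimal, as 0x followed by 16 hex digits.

Big-endian: lowest address holds the most-significant byte.
The bytes are already most-significant first: 0x28CBBDD8F09FEDD8.

0x28CBBDD8F09FEDD8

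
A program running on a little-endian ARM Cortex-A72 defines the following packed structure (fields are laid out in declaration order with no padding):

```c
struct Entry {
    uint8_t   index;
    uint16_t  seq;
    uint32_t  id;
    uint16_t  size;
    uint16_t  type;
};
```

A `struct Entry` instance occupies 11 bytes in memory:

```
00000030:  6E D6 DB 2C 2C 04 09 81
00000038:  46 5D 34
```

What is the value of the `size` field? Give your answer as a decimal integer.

18049

`size` follows `index` (1 B), `seq` (2 B), `id` (4 B), so it starts at offset 1 + 2 + 4 = 7 and occupies 2 bytes.
Bytes at offsets 7..8: 81 46.
In little-endian order the low byte comes first in memory.
Reassemble most-significant byte first: 46 81 → 0x4681.
0x4681 = 18049.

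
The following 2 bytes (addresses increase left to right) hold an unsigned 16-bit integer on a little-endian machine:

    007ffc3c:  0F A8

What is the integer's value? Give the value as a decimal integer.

Little-endian: lowest address holds the least-significant byte.
Reassemble most-significant byte first: A8 0F → 0xA80F.
0xA80F = 43023.

43023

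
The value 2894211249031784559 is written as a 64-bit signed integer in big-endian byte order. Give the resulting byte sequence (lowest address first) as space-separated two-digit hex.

2894211249031784559 in hexadecimal, padded to 64 bits, is 0x282A4DCBFB7AA86F.
Split into bytes (most-significant first): 28 2A 4D CB FB 7A A8 6F.
In big-endian order the high byte comes first in memory.
So the memory order matches the most-significant-first order: 28 2A 4D CB FB 7A A8 6F.

28 2A 4D CB FB 7A A8 6F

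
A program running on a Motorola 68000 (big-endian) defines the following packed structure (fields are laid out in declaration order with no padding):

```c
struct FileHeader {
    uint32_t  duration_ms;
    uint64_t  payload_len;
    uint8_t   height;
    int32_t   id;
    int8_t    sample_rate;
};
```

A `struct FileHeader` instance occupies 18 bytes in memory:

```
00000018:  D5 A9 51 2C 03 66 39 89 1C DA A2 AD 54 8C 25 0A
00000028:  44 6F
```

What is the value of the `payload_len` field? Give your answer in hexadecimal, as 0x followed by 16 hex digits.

0x036639891CDAA2AD

`payload_len` follows `duration_ms` (4 bytes), so it starts at byte offset 4 and occupies 8 bytes.
Bytes at offsets 4..11: 03 66 39 89 1C DA A2 AD.
Big-endian: lowest address holds the most-significant byte.
The bytes are already most-significant first: 0x036639891CDAA2AD.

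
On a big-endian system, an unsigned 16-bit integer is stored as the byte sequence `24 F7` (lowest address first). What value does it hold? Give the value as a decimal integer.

Big-endian: lowest address holds the most-significant byte.
The bytes are already most-significant first: 0x24F7.
0x24F7 = 9463.

9463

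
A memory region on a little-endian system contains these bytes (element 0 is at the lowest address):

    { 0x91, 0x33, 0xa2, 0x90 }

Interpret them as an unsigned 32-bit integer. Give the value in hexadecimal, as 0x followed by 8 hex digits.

Little-endian stores the least-significant byte at the lowest address.
Reassemble most-significant byte first: 90 A2 33 91 → 0x90A23391.

0x90A23391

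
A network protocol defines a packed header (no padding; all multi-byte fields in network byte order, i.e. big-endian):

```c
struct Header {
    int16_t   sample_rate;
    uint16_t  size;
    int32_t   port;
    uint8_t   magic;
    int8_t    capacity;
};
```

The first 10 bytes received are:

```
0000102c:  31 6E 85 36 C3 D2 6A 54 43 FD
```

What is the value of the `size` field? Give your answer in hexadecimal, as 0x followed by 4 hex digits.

`size` follows `sample_rate` (2 bytes), so it starts at byte offset 2 and occupies 2 bytes.
Bytes at offsets 2..3: 85 36.
Big-endian: lowest address holds the most-significant byte.
The bytes are already most-significant first: 0x8536.

0x8536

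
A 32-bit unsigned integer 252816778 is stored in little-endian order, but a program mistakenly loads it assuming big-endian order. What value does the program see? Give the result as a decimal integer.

252816778 in 32-bit hexadecimal is 0x0F11AD8A.
Stored little-endian, the bytes at ascending addresses are 8A AD 11 0F.
Read back as big-endian, the last byte is least significant, giving 0x8AAD110F.
0x8AAD110F = 2326597903.

2326597903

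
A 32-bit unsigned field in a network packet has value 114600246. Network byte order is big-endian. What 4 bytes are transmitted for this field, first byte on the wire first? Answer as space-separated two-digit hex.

06 D4 A9 36

114600246 in hexadecimal, padded to 32 bits, is 0x06D4A936.
Split into bytes (most-significant first): 06 D4 A9 36.
Big-endian stores the most-significant byte at the lowest address.
So the memory order matches the most-significant-first order: 06 D4 A9 36.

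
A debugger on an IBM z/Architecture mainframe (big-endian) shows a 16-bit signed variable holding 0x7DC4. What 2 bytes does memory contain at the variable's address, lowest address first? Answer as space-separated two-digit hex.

Split into bytes (most-significant first): 7D C4.
In big-endian order the high byte comes first in memory.
So the memory order matches the most-significant-first order: 7D C4.

7D C4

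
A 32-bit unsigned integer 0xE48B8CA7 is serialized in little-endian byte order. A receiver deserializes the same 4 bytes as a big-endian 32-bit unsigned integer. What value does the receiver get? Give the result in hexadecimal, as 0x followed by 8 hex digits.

Stored little-endian, the bytes at ascending addresses are A7 8C 8B E4.
Read back as big-endian, the last byte is least significant, giving 0xA78C8BE4.

0xA78C8BE4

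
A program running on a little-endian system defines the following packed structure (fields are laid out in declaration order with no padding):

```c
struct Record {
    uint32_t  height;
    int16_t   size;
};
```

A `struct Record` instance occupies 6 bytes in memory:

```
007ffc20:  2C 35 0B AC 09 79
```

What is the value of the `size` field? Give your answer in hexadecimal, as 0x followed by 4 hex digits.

0x7909

`size` follows `height` (4 bytes), so it starts at byte offset 4 and occupies 2 bytes.
Bytes at offsets 4..5: 09 79.
In little-endian order the low byte comes first in memory.
Reassemble most-significant byte first: 79 09 → 0x7909.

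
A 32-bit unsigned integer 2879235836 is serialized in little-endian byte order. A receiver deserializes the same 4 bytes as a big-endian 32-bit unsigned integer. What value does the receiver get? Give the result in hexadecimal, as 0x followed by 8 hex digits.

0xFCA69DAB

2879235836 in 32-bit hexadecimal is 0xAB9DA6FC.
Stored little-endian, the bytes at ascending addresses are FC A6 9D AB.
Read back as big-endian, the last byte is least significant, giving 0xFCA69DAB.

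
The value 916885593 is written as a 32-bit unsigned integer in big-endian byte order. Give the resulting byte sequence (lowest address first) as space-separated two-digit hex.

36 A6 90 59

916885593 in hexadecimal, padded to 32 bits, is 0x36A69059.
Split into bytes (most-significant first): 36 A6 90 59.
Big-endian: lowest address holds the most-significant byte.
So the memory order matches the most-significant-first order: 36 A6 90 59.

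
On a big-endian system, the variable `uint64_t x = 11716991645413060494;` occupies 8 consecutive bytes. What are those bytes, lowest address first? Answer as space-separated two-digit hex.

A2 9B 1D D2 7D 10 AF 8E

11716991645413060494 in hexadecimal, padded to 64 bits, is 0xA29B1DD27D10AF8E.
Split into bytes (most-significant first): A2 9B 1D D2 7D 10 AF 8E.
Big-endian stores the most-significant byte at the lowest address.
So the memory order matches the most-significant-first order: A2 9B 1D D2 7D 10 AF 8E.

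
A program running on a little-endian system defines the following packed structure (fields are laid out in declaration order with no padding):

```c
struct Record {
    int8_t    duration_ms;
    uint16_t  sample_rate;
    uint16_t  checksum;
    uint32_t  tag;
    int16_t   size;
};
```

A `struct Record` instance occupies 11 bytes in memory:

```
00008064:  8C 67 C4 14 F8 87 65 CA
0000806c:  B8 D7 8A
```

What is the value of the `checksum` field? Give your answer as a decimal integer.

`checksum` follows `duration_ms` (1 B), `sample_rate` (2 B), so it starts at offset 1 + 2 = 3 and occupies 2 bytes.
Bytes at offsets 3..4: 14 F8.
Little-endian: lowest address holds the least-significant byte.
Reassemble most-significant byte first: F8 14 → 0xF814.
0xF814 = 63508.

63508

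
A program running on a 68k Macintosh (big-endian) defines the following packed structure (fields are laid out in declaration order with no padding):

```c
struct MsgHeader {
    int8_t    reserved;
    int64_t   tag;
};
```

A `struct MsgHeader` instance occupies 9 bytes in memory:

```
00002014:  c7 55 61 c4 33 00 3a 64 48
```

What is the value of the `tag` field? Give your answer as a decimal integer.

`tag` follows `reserved` (1 byte), so it starts at byte offset 1 and occupies 8 bytes.
Bytes at offsets 1..8: 55 61 C4 33 00 3A 64 48.
Big-endian: lowest address holds the most-significant byte.
The bytes are already most-significant first: 0x5561C433003A6448.
0x5561C433003A6448 = 6152414289291011144.

6152414289291011144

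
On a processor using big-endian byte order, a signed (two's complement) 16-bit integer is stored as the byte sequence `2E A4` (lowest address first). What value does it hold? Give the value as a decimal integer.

11940

In big-endian order the high byte comes first in memory.
The bytes are already most-significant first: 0x2EA4.
0x2EA4 = 11940.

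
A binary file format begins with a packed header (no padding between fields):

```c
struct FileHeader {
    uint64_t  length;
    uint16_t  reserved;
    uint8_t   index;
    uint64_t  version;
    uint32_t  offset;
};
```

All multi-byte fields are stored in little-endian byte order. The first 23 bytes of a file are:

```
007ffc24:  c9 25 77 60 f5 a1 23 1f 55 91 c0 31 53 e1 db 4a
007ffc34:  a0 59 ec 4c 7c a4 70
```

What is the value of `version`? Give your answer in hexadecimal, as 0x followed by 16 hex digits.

`version` follows `length` (8 B), `reserved` (2 B), `index` (1 B), so it starts at offset 8 + 2 + 1 = 11 and occupies 8 bytes.
Bytes at offsets 11..18: 31 53 E1 DB 4A A0 59 EC.
In little-endian order the low byte comes first in memory.
Reassemble most-significant byte first: EC 59 A0 4A DB E1 53 31 → 0xEC59A04ADBE15331.

0xEC59A04ADBE15331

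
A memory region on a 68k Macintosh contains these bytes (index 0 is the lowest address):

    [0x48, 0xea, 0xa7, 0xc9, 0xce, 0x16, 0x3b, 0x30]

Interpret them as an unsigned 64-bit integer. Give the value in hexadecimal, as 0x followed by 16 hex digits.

0x48EAA7C9CE163B30

Big-endian stores the most-significant byte at the lowest address.
The bytes are already most-significant first: 0x48EAA7C9CE163B30.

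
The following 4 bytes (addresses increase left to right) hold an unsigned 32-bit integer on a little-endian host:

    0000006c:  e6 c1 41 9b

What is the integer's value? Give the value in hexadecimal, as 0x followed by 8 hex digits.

In little-endian order the low byte comes first in memory.
Reassemble most-significant byte first: 9B 41 C1 E6 → 0x9B41C1E6.

0x9B41C1E6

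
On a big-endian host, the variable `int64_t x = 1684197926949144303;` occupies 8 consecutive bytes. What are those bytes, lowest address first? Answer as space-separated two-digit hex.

1684197926949144303 in hexadecimal, padded to 64 bits, is 0x175F79175F40C6EF.
Split into bytes (most-significant first): 17 5F 79 17 5F 40 C6 EF.
In big-endian order the high byte comes first in memory.
So the memory order matches the most-significant-first order: 17 5F 79 17 5F 40 C6 EF.

17 5F 79 17 5F 40 C6 EF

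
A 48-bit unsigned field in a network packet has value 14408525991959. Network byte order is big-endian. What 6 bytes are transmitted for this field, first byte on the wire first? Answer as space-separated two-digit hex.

0D 1A BF 12 D0 17

14408525991959 in hexadecimal, padded to 48 bits, is 0x0D1ABF12D017.
Split into bytes (most-significant first): 0D 1A BF 12 D0 17.
Big-endian stores the most-significant byte at the lowest address.
So the memory order matches the most-significant-first order: 0D 1A BF 12 D0 17.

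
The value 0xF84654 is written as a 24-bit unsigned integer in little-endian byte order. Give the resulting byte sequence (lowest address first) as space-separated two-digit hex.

Split into bytes (most-significant first): F8 46 54.
Little-endian: lowest address holds the least-significant byte.
So at ascending addresses the bytes are 54 46 F8.

54 46 F8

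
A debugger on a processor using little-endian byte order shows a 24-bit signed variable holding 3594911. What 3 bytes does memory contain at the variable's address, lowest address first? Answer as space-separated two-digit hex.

3594911 in hexadecimal, padded to 24 bits, is 0x36DA9F.
Split into bytes (most-significant first): 36 DA 9F.
In little-endian order the low byte comes first in memory.
So at ascending addresses the bytes are 9F DA 36.

9F DA 36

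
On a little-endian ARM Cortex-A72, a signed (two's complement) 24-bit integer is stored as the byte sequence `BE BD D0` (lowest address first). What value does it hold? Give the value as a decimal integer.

Little-endian: lowest address holds the least-significant byte.
Reassemble most-significant byte first: D0 BD BE → 0xD0BDBE.
Top bit is set, so as a signed 24-bit value this is 0xD0BDBE − 2^24 = -3097154.

-3097154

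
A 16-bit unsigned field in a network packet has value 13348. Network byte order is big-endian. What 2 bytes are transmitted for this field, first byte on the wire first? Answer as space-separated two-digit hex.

34 24

13348 in hexadecimal, padded to 16 bits, is 0x3424.
Split into bytes (most-significant first): 34 24.
Big-endian: lowest address holds the most-significant byte.
So the memory order matches the most-significant-first order: 34 24.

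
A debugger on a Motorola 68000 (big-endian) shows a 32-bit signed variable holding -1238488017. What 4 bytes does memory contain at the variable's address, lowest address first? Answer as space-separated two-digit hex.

Two's complement of -1238488017 in 32 bits: 1238488017 = 0x49D1D3D1; invert → 0xB62E2C2E; add 1 → 0xB62E2C2F.
Split into bytes (most-significant first): B6 2E 2C 2F.
Big-endian stores the most-significant byte at the lowest address.
So the memory order matches the most-significant-first order: B6 2E 2C 2F.

B6 2E 2C 2F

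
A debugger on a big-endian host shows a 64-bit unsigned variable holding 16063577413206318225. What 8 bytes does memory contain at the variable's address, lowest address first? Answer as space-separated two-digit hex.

DE ED 4A 8C 80 26 9C 91

16063577413206318225 in hexadecimal, padded to 64 bits, is 0xDEED4A8C80269C91.
Split into bytes (most-significant first): DE ED 4A 8C 80 26 9C 91.
Big-endian: lowest address holds the most-significant byte.
So the memory order matches the most-significant-first order: DE ED 4A 8C 80 26 9C 91.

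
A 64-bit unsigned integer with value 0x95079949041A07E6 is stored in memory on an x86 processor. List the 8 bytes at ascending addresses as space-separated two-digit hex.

E6 07 1A 04 49 99 07 95

Split into bytes (most-significant first): 95 07 99 49 04 1A 07 E6.
Little-endian: lowest address holds the least-significant byte.
So at ascending addresses the bytes are E6 07 1A 04 49 99 07 95.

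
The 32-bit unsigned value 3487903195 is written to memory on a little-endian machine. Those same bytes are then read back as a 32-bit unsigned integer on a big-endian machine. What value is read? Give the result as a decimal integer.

3677218255

3487903195 in 32-bit hexadecimal is 0xCFE52DDB.
Stored little-endian, the bytes at ascending addresses are DB 2D E5 CF.
Read back as big-endian, the last byte is least significant, giving 0xDB2DE5CF.
0xDB2DE5CF = 3677218255.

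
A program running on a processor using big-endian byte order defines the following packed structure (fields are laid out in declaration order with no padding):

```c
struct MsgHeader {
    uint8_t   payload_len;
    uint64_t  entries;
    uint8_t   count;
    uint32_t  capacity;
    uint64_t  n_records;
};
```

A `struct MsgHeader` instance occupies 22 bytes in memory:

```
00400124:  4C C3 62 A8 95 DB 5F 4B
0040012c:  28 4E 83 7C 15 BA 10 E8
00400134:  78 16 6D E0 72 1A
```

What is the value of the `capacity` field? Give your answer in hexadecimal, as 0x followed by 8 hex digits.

`capacity` follows `payload_len` (1 B), `entries` (8 B), `count` (1 B), so it starts at offset 1 + 8 + 1 = 10 and occupies 4 bytes.
Bytes at offsets 10..13: 83 7C 15 BA.
In big-endian order the high byte comes first in memory.
The bytes are already most-significant first: 0x837C15BA.

0x837C15BA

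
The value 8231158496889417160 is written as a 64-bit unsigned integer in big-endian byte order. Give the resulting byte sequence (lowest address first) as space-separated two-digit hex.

72 3A F3 0A D9 08 2D C8

8231158496889417160 in hexadecimal, padded to 64 bits, is 0x723AF30AD9082DC8.
Split into bytes (most-significant first): 72 3A F3 0A D9 08 2D C8.
In big-endian order the high byte comes first in memory.
So the memory order matches the most-significant-first order: 72 3A F3 0A D9 08 2D C8.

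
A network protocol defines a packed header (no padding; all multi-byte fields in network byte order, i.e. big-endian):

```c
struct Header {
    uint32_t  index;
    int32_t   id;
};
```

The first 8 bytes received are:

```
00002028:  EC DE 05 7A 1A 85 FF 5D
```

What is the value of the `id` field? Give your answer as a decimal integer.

`id` follows `index` (4 bytes), so it starts at byte offset 4 and occupies 4 bytes.
Bytes at offsets 4..7: 1A 85 FF 5D.
In big-endian order the high byte comes first in memory.
The bytes are already most-significant first: 0x1A85FF5D.
0x1A85FF5D = 444989277.

444989277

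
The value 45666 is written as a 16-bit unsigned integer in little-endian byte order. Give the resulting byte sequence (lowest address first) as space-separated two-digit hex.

62 B2

45666 in hexadecimal, padded to 16 bits, is 0xB262.
Split into bytes (most-significant first): B2 62.
In little-endian order the low byte comes first in memory.
So at ascending addresses the bytes are 62 B2.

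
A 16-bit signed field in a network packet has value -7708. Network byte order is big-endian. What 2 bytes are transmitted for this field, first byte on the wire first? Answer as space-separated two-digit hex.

Two's complement of -7708 in 16 bits: 7708 = 0x1E1C; invert → 0xE1E3; add 1 → 0xE1E4.
Split into bytes (most-significant first): E1 E4.
Big-endian: lowest address holds the most-significant byte.
So the memory order matches the most-significant-first order: E1 E4.

E1 E4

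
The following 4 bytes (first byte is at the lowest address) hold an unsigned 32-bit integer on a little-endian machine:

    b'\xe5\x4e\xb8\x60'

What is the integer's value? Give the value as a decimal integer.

In little-endian order the low byte comes first in memory.
Reassemble most-significant byte first: 60 B8 4E E5 → 0x60B84EE5.
0x60B84EE5 = 1622691557.

1622691557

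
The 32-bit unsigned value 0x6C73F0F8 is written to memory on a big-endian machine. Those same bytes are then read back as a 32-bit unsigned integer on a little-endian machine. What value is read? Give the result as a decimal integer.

4176507756

Stored big-endian, the bytes at ascending addresses are 6C 73 F0 F8.
Read back as little-endian, the first byte is least significant, giving 0xF8F0736C.
0xF8F0736C = 4176507756.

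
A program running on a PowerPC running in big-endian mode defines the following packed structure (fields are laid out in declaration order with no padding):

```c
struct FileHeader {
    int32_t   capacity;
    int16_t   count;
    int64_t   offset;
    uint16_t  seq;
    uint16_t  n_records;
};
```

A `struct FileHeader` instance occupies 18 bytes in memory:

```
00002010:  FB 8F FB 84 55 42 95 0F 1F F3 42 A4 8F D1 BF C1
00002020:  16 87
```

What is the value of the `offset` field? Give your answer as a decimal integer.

-7705905307752034351

`offset` follows `capacity` (4 B), `count` (2 B), so it starts at offset 4 + 2 = 6 and occupies 8 bytes.
Bytes at offsets 6..13: 95 0F 1F F3 42 A4 8F D1.
Big-endian stores the most-significant byte at the lowest address.
The bytes are already most-significant first: 0x950F1FF342A48FD1.
Top bit is set, so as a signed 64-bit value this is 0x950F1FF342A48FD1 − 2^64 = -7705905307752034351.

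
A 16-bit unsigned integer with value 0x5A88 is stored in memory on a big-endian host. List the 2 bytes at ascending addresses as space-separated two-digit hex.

Split into bytes (most-significant first): 5A 88.
Big-endian: lowest address holds the most-significant byte.
So the memory order matches the most-significant-first order: 5A 88.

5A 88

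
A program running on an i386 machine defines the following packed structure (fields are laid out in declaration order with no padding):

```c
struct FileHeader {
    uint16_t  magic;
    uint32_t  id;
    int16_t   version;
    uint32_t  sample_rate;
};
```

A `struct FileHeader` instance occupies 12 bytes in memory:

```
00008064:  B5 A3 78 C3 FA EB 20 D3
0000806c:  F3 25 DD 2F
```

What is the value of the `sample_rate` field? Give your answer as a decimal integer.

803022323

`sample_rate` follows `magic` (2 B), `id` (4 B), `version` (2 B), so it starts at offset 2 + 4 + 2 = 8 and occupies 4 bytes.
Bytes at offsets 8..11: F3 25 DD 2F.
In little-endian order the low byte comes first in memory.
Reassemble most-significant byte first: 2F DD 25 F3 → 0x2FDD25F3.
0x2FDD25F3 = 803022323.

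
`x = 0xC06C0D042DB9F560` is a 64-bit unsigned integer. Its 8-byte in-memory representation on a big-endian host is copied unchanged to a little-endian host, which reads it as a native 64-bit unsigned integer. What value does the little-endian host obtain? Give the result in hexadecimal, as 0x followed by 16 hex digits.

0x60F5B92D040D6CC0

Stored big-endian, the bytes at ascending addresses are C0 6C 0D 04 2D B9 F5 60.
Read back as little-endian, the first byte is least significant, giving 0x60F5B92D040D6CC0.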